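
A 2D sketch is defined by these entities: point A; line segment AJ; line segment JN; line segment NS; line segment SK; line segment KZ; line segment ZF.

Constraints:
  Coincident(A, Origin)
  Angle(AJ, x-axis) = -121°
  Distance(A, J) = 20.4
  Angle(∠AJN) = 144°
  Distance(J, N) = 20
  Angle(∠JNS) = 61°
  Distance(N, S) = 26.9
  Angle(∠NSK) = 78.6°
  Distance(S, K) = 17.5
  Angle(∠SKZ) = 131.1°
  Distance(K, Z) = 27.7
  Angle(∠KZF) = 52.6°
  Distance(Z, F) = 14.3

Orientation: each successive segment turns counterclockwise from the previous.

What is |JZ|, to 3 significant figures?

16.9

A is at the origin; AJ runs at -121.0° with length 20.4, so J = (-10.5, -17.5). ∠AJN = 144.0° gives JN at -85.0° from the x-axis; with |JN| = 20.0, N = (-8.76, -37.4). ∠JNS = 61.0° gives NS at 34.0° from the x-axis; with |NS| = 26.9, S = (13.5, -22.4). ∠NSK = 78.6° gives SK at 135° from the x-axis; with |SK| = 17.5, K = (1.08, -10.1). ∠SKZ = 131.1° gives KZ at -176° from the x-axis; with |KZ| = 27.7, Z = (-26.5, -12.2). Then |JZ| = |Z − J| = 16.9.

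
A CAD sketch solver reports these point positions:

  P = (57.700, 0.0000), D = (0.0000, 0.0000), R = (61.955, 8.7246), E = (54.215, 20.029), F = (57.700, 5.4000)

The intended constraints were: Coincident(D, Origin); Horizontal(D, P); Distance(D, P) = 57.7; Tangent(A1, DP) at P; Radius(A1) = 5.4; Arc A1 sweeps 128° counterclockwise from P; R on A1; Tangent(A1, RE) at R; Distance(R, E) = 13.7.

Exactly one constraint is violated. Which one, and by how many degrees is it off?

Tangent(A1, RE) at R — off by 3.60°.

D = (0.00, 0.00) ✓; D.y = 0.00, P.y = 0.00 ✓; |DP| = 57.70 ✓; ∠(FP, PD) = 90.00° ✓; |FP| = 5.400 ✓; bearing(F→R) − bearing(F→P) = 128.0° ✓; |FR| = 5.400 ✓; ∠(FR, RE) = 93.60° ✗; |RE| = 13.70 ✓.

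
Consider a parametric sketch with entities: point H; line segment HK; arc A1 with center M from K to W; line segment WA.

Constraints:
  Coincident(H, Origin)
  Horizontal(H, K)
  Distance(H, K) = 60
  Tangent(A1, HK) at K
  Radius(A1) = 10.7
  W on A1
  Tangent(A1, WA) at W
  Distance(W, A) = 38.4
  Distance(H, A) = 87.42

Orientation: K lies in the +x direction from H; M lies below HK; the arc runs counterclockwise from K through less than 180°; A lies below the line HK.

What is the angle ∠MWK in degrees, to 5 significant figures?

27.885°

H is at the origin; HK is horizontal with |HK| = 60.0 and K on the +x side, so K = (60.000, 0.0000). Tangency of A1 to HK means the radius MK is perpendicular to HK, so M = K + (0, -10.7) = (60.000, -10.700). Since MW ⟂ WA (tangency), |MA| = √(10.7² + 38.4²) = 39.863 regardless of where W sits on A1. So A lies on both circle(H, 87.42) and circle(M, 39.863); the below-HK intersection is A = (72.754, -48.467). W is the foot of the tangent from A: W = (51.153, -16.719).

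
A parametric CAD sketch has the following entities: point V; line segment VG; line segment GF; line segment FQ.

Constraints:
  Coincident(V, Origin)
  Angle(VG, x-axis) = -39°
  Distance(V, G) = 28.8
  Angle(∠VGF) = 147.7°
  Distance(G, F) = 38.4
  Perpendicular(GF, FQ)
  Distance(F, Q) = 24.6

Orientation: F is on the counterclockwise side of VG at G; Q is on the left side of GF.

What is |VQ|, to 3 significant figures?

63.4

V is at the origin; VG runs at -39.0° with length 28.8, so G = 28.8·(cos -39.0°, sin -39.0°) = (22.4, -18.1). ∠VGF = 147.7°, so GF runs at -39.0° + (180° − 147.7°) = -6.70° from the x-axis; with |GF| = 38.4, F = G + 38.4·(cos -6.70°, sin -6.70°) = (60.5, -22.6). GF ⟂ FQ; with |FQ| = 24.6 on the left of GF, Q = F + 24.6·(0.117, 0.993) = (63.4, 1.83). Then |VQ| = |Q − V| = 63.4.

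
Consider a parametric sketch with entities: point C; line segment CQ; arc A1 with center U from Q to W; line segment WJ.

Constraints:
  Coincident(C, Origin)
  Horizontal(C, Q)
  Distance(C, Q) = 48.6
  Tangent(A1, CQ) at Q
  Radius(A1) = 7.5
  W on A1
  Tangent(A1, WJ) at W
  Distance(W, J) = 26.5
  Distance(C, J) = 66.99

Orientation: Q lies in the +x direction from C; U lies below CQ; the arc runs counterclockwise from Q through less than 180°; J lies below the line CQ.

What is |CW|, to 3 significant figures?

44.2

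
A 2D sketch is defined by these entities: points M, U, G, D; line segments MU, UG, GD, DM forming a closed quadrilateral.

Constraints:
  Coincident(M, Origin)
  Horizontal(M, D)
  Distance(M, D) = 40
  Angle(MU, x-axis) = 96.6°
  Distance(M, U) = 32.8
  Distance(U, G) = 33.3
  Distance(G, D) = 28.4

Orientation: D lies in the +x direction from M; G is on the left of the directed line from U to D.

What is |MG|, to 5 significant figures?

38.970

Checks: |UG| = 33.30 ✓; |GD| = 28.40 ✓.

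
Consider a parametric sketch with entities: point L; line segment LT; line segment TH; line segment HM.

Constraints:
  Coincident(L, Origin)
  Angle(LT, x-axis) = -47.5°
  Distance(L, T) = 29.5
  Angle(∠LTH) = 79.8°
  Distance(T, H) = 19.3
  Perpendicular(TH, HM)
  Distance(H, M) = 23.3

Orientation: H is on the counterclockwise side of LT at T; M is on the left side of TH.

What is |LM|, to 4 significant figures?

15.20

L is at the origin; LT runs at -47.5° with length 29.5, so T = 29.5·(cos -47.5°, sin -47.5°) = (19.93, -21.75). ∠LTH = 79.8°, so TH runs at -47.5° + (180° − 79.8°) = 52.70° from the x-axis; with |TH| = 19.3, H = T + 19.3·(cos 52.70°, sin 52.70°) = (31.63, -6.397). TH is perpendicular to HM; with |HM| = 23.3 on the left of TH, M = H + 23.3·(-0.7955, 0.6060) = (13.09, 7.722). Then |LM| = |M − L| = 15.20.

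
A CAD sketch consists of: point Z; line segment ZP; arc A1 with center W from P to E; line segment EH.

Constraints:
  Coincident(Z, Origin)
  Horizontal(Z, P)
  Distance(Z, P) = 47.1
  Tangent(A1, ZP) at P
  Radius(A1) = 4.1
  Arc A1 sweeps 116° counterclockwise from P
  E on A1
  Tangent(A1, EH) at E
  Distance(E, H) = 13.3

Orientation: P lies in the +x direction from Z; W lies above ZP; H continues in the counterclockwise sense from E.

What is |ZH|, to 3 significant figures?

48.4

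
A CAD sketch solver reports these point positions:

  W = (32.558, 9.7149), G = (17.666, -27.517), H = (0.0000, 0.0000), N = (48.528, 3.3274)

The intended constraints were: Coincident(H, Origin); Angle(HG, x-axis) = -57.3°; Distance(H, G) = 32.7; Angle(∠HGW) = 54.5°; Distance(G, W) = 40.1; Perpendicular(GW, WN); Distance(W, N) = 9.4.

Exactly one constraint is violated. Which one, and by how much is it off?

Distance(W, N) = 9.4 — off by 7.80.

H = (0.00, 0.00) ✓; HG at -57.30° ✓; |HG| = 32.70 ✓; ∠HGW = 54.50° ✓; |GW| = 40.10 ✓; ∠(GW, WN) = 90.00° ✓; |WN| = 17.20 ✗.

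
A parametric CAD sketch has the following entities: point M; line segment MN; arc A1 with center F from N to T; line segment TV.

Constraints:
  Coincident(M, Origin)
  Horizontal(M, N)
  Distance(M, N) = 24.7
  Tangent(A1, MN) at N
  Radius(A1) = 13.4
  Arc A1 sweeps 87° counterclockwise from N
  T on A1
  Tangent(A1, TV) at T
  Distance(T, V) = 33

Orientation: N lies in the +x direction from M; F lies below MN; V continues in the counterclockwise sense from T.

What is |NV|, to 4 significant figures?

48.09

On A1, N sits at bearing 90° from F; an 87° counterclockwise sweep puts T at bearing 177°, so T = F + 13.4·(cos 177°, sin 177°) = (11.32, -12.70). A1 meets TV tangentially, so FT is at right angles to TV, so TV runs along (−sin 177°, cos 177°); with |TV| = 33.0, V = (9.591, -45.65). Then |NV| = |V − N| = 48.09.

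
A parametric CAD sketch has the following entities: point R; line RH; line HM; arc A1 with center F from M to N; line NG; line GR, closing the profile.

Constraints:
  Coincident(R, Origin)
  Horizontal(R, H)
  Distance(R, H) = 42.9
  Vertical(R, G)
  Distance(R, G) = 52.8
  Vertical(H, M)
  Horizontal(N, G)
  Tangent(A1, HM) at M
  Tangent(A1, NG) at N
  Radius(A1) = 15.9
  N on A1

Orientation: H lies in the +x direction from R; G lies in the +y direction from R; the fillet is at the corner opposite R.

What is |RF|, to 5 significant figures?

45.723

RG is vertical with |RG| = 52.8 and G on the +y side, so G = (0.0000, 52.800). The virtual corner opposite R is at (42.900, 52.800). Tangency of A1 to HM means the radius FM is perpendicular to HM and the tangent condition forces FN to be normal to NG, with radius 15.9, so the center F sits 15.9 in from both sides at F = (27.000, 36.900). Then |RF| = |F − R| = 45.723.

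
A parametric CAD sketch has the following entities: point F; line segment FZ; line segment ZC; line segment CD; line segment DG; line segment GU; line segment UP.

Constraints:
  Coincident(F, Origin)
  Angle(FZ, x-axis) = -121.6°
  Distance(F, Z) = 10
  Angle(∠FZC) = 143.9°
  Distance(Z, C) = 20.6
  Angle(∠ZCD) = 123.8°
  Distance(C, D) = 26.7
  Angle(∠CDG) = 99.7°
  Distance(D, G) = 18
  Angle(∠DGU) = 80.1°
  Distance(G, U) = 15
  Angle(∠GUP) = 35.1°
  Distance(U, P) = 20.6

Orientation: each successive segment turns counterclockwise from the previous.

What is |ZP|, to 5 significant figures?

44.523

F is at the origin; FZ runs at -121.6° with length 10.0, so Z = (-5.2399, -8.5173). ∠FZC = 143.9° gives ZC at -85.500° from the x-axis; with |ZC| = 20.6, C = (-3.6236, -29.054). ∠ZCD = 123.8° gives CD at -29.300° from the x-axis; with |CD| = 26.7, D = (19.661, -42.120). ∠CDG = 99.7° gives DG at 51.000° from the x-axis; with |DG| = 18.0, G = (30.988, -28.132). ∠DGU = 80.1° gives GU at 150.90° from the x-axis; with |GU| = 15.0, U = (17.882, -20.837). ∠GUP = 35.1° gives UP at -64.200° from the x-axis; with |UP| = 20.6, P = (26.848, -39.383). Then |ZP| = |P − Z| = 44.523.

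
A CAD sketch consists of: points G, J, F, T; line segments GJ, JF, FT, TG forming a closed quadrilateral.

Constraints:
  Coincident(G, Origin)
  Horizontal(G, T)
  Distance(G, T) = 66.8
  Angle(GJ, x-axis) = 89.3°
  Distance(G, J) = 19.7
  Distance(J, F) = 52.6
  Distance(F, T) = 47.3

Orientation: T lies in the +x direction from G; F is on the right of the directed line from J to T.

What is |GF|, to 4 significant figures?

37.20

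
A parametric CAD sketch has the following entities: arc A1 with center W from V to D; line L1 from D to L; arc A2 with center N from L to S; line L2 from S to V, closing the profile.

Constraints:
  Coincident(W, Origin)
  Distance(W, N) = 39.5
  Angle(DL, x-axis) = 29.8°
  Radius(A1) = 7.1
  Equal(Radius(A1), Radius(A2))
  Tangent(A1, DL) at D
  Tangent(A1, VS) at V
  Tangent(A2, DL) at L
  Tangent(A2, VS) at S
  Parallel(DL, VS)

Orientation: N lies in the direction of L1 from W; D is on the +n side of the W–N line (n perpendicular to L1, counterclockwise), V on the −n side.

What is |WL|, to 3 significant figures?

40.1

The slot axis is L1's direction at 29.8°, so u = (cos 29.8°, sin 29.8°) = (0.868, 0.497) and n = (−sin 29.8°, cos 29.8°) = (-0.497, 0.868). W is at the origin and N lies 39.5 along u from W, so N = 39.5·u = (34.3, 19.6). Tangency of A1 to both parallel lines with radius 7.1 puts D and V at W ± 7.1·n: D = (-3.53, 6.16), V = (3.53, -6.16). Equal radii place L and S the same way about N: L = N + 7.1·n = (30.7, 25.8), S = N − 7.1·n = (37.8, 13.5). Then |WL| = |L − W| = 40.1.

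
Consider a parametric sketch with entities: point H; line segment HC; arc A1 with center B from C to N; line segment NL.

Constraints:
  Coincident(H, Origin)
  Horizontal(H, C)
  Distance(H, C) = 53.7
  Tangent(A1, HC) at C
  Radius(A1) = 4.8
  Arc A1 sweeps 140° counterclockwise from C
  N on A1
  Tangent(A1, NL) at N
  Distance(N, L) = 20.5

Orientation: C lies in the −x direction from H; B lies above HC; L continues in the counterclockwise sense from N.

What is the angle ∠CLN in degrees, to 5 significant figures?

19.769°

H is at the origin; HC is horizontal with |HC| = 53.7 and C on the −x side, so C = (-53.700, 0.0000). The tangent condition forces BC to be normal to HC, so B = C + (0, 4.8) = (-53.700, 4.8000). On A1, C sits at bearing -90° from B; a 140° counterclockwise sweep puts N at bearing 50°, so N = B + 4.8·(cos 50°, sin 50°) = (-50.615, 8.4770). The tangent condition forces BN to be normal to NL, so NL runs along (−sin 50°, cos 50°); with |NL| = 20.5, L = (-66.319, 21.654). Then cos ∠CLN = LC·LN / (|LC||LN|), giving 19.769°.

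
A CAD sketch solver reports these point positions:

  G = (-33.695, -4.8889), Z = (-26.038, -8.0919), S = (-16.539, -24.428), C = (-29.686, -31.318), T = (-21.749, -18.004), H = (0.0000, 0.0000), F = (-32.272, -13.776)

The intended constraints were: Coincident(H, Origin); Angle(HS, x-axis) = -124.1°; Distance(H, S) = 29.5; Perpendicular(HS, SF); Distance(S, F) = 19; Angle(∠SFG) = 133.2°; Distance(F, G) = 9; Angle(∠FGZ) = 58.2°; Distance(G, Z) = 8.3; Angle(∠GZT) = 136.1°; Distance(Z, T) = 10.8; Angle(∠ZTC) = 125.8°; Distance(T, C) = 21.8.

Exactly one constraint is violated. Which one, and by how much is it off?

Distance(T, C) = 21.8 — off by 6.30.

H = (0.00, 0.00) ✓; HS at -124.1° ✓; |HS| = 29.50 ✓; ∠(HS, SF) = 90.00° ✓; |SF| = 19.00 ✓; ∠SFG = 133.2° ✓; |FG| = 9.000 ✓; ∠FGZ = 58.20° ✓; |GZ| = 8.300 ✓; ∠GZT = 136.1° ✓; |ZT| = 10.80 ✓; ∠ZTC = 125.8° ✓; |TC| = 15.50 ✗.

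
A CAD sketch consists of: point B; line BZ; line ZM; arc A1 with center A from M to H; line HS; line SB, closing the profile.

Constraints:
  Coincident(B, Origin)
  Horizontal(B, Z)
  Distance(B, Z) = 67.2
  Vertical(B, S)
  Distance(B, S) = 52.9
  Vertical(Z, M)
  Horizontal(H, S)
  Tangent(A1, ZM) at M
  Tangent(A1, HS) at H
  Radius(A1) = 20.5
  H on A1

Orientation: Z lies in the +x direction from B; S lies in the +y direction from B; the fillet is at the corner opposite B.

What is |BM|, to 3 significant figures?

74.6

B is at the origin; B and Z share the same y with |BZ| = 67.2 and Z on the +x side, so Z = (67.2, 0.00). B and S share the same x with |BS| = 52.9 and S on the +y side, so S = (0.00, 52.9). The virtual corner opposite B is at (67.2, 52.9). A1 meets ZM tangentially, so AM is at right angles to ZM and A1 meets HS tangentially, so AH is at right angles to HS, with radius 20.5, so the center A sits 20.5 in from both sides at A = (46.7, 32.4). That places the tangent points at M = (67.2, 32.4) on ZM and H = (46.7, 52.9) on HS. Then |BM| = |M − B| = 74.6.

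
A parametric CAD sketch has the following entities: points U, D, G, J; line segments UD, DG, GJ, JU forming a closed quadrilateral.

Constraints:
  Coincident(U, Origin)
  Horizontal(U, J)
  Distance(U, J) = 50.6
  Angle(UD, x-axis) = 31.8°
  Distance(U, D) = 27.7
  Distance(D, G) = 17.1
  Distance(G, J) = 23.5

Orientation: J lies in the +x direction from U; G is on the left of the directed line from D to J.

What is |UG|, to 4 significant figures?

44.61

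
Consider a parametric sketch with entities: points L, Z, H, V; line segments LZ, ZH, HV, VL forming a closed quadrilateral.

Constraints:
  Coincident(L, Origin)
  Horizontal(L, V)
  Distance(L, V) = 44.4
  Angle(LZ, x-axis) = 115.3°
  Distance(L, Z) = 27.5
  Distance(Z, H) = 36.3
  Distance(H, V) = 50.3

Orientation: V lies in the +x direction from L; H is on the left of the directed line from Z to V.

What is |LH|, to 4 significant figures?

47.70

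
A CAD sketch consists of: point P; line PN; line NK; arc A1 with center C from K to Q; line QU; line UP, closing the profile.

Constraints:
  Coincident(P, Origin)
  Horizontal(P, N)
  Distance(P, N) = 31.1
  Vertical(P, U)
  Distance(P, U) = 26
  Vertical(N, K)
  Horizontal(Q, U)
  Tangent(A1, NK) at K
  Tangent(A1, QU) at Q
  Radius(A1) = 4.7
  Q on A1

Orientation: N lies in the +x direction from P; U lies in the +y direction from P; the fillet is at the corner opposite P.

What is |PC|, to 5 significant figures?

33.921

PU is vertical with |PU| = 26.0 and U on the +y side, so U = (0.0000, 26.000). The virtual corner opposite P is at (31.100, 26.000). The tangent condition forces CK to be normal to NK and tangency of A1 to QU means the radius CQ is perpendicular to QU, with radius 4.7, so the center C sits 4.7 in from both sides at C = (26.400, 21.300). Then |PC| = |C − P| = 33.921.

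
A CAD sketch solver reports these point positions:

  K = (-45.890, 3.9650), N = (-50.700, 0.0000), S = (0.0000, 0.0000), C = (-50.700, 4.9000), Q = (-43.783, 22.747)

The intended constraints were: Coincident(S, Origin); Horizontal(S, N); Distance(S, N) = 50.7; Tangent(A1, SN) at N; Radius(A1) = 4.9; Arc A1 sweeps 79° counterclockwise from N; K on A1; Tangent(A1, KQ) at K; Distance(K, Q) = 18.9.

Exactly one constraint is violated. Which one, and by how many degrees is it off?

Tangent(A1, KQ) at K — off by 4.60°.

S = (0.00, 0.00) ✓; S.y = 0.00, N.y = 0.00 ✓; |SN| = 50.70 ✓; ∠(CN, NS) = 90.00° ✓; |CN| = 4.900 ✓; bearing(C→K) − bearing(C→N) = 79.00° ✓; |CK| = 4.900 ✓; ∠(CK, KQ) = 85.40° ✗; |KQ| = 18.90 ✓.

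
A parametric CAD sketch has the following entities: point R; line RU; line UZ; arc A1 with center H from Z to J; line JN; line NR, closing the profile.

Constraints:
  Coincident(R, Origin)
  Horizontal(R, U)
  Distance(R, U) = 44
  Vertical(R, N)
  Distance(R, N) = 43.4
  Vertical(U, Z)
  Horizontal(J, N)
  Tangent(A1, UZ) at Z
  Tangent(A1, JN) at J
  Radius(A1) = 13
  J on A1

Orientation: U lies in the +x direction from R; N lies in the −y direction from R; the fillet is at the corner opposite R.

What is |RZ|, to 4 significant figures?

53.48

The virtual corner opposite R is at (44.00, -43.40). Tangency of A1 to UZ means the radius HZ is perpendicular to UZ and since A1 is tangent to JN there, HJ ⟂ JN, with radius 13.0, so the center H sits 13.0 in from both sides at H = (31.00, -30.40). That places the tangent points at Z = (44.00, -30.40) on UZ and J = (31.00, -43.40) on JN. Then |RZ| = |Z − R| = 53.48.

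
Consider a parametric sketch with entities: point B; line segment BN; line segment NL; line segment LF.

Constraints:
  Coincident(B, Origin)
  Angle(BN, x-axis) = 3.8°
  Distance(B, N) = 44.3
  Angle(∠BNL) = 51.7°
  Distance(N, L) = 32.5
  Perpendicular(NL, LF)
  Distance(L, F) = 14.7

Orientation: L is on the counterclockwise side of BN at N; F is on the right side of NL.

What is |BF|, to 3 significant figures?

49.7

B is at the origin; BN runs at 3.8° with length 44.3, so N = 44.3·(cos 3.8°, sin 3.8°) = (44.2, 2.94). ∠BNL = 51.7°, so NL runs at 3.8° + (180° − 51.7°) = 132° from the x-axis; with |NL| = 32.5, L = N + 32.5·(cos 132°, sin 132°) = (22.4, 27.1). NL is perpendicular to LF; with |LF| = 14.7 on the right of NL, F = L + 14.7·(0.742, 0.670) = (33.3, 36.9). Then |BF| = |F − B| = 49.7.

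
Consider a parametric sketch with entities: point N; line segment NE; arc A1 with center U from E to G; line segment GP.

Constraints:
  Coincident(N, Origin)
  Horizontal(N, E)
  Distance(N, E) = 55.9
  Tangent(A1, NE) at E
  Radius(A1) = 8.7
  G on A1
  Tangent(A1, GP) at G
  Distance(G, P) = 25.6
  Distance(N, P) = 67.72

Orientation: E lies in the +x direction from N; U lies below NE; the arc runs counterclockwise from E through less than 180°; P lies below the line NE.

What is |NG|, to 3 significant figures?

49.3

N is at the origin; NE is horizontal with |NE| = 55.9 and E on the +x side, so E = (55.9, 0.00). The tangent condition forces UE to be normal to NE, so U = E + (0, -8.7) = (55.9, -8.70). Since UG ⟂ GP (tangency), |UP| = √(8.7² + 25.6²) = 27.0 regardless of where G sits on A1. So P lies on both circle(N, 67.72) and circle(U, 27.0); the below-NE intersection is P = (57.6, -35.7). G is the foot of the tangent from P: G = (47.8, -12.0).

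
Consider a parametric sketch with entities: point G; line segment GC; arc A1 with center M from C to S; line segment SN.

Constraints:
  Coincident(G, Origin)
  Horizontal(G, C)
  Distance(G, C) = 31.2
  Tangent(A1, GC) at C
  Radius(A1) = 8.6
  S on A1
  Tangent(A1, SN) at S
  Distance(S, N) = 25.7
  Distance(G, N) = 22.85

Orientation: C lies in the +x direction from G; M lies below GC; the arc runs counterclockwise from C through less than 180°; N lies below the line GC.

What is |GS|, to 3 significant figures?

25.0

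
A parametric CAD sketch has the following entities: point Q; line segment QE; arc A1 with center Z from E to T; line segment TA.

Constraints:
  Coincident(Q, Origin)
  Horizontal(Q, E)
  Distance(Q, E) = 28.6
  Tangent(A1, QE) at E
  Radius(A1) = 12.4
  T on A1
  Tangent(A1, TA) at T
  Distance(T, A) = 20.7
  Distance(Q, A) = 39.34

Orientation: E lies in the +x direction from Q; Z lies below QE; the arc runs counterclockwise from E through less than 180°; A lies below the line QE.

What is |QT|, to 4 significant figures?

21.46

Checks: ∠(ZE, EQ) = 90.00° ✓; |ZE| = 12.40 ✓; |ZT| = 12.40 ✓; ∠(ZT, TA) = 90.00° ✓; |TA| = 20.70 ✓; |QA| = 39.34 ✓.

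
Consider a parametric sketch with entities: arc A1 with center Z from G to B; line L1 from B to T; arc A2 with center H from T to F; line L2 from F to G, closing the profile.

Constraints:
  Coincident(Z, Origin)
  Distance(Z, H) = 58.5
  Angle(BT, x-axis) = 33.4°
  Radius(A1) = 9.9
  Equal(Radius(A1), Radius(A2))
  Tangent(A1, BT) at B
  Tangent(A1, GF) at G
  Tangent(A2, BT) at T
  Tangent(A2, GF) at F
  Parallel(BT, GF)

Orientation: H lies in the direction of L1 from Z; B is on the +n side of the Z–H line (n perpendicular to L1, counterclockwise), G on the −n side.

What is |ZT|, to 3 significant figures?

59.3

The slot axis is L1's direction at 33.4°, so u = (cos 33.4°, sin 33.4°) = (0.835, 0.550) and n = (−sin 33.4°, cos 33.4°) = (-0.550, 0.835). Z is at the origin and H lies 58.5 along u from Z, so H = 58.5·u = (48.8, 32.2). Tangency of A1 to both parallel lines with radius 9.9 puts B and G at Z ± 9.9·n: B = (-5.45, 8.26), G = (5.45, -8.26). Equal radii place T and F the same way about H: T = H + 9.9·n = (43.4, 40.5), F = H − 9.9·n = (54.3, 23.9). Then |ZT| = |T − Z| = 59.3.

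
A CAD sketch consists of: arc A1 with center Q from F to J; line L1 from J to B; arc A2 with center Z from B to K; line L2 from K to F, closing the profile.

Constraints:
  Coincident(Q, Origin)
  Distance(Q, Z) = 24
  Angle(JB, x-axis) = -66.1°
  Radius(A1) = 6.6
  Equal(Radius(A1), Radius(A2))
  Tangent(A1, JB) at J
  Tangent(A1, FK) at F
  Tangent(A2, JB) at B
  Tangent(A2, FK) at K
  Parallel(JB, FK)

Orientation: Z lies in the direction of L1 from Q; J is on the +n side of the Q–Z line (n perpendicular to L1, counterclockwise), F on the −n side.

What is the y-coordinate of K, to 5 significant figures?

-24.616

The slot axis is L1's direction at -66.1°, so u = (cos -66.1°, sin -66.1°) = (0.40514, -0.91425) and n = (−sin -66.1°, cos -66.1°) = (0.91425, 0.40514). Q is at the origin and Z lies 24.0 along u from Q, so Z = 24.0·u = (9.7234, -21.942). Tangency of A1 to both parallel lines with radius 6.6 puts J and F at Q ± 6.6·n: J = (6.0341, 2.6739), F = (-6.0341, -2.6739). Equal radii place B and K the same way about Z: B = Z + 6.6·n = (15.757, -19.268), K = Z − 6.6·n = (3.6893, -24.616). So K.y = -24.616.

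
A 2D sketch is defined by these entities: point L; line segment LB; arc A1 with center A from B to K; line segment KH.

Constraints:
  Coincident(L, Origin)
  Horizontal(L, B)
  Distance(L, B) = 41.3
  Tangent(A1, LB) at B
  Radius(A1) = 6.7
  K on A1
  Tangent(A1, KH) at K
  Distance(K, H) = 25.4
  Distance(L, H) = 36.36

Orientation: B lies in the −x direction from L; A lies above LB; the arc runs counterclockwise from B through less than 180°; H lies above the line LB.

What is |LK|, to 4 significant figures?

35.44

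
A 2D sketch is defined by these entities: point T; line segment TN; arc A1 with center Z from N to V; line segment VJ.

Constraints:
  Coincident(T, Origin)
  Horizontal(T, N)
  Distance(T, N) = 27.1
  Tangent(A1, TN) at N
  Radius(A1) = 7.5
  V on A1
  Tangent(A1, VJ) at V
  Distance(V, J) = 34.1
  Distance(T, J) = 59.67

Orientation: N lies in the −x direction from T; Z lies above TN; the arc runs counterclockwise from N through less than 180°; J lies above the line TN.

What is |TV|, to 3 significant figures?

25.8

Checks: |ZV| = 7.500 ✓; ∠(ZV, VJ) = 90.00° ✓; |VJ| = 34.10 ✓; |TJ| = 59.67 ✓.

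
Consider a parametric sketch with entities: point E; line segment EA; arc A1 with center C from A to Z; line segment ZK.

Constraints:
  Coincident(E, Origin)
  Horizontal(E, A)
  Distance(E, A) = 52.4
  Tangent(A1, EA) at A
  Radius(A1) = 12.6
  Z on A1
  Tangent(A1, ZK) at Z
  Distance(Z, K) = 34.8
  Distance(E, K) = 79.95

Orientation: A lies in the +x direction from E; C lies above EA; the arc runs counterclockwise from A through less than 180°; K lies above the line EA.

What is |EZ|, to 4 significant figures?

66.26

Checks: |CZ| = 12.60 ✓; ∠(CZ, ZK) = 90.00° ✓; |ZK| = 34.80 ✓; |EK| = 79.95 ✓.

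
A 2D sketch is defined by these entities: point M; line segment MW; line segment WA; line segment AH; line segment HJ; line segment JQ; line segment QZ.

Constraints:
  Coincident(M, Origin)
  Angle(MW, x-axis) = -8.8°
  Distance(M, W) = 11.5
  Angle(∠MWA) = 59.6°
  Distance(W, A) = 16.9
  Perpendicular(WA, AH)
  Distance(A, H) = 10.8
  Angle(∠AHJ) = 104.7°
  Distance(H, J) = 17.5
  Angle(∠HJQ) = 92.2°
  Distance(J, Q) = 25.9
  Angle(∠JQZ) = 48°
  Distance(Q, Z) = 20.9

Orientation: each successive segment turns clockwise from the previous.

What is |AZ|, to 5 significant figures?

5.5710

M is at the origin; MW runs at -8.8° with length 11.5, so W = (11.365, -1.7593). ∠MWA = 59.6° gives WA at -129.20° from the x-axis; with |WA| = 16.9, A = (0.68333, -14.856). WA is perpendicular to AH, so AH runs at 140.80°; with |AH| = 10.8, H = (-7.6861, -8.0300). ∠AHJ = 104.7° gives HJ at 65.500° from the x-axis; with |HJ| = 17.5, J = (-0.42894, 7.8943). ∠HJQ = 92.2° gives JQ at -22.300° from the x-axis; with |JQ| = 25.9, Q = (23.534, -1.9336). ∠JQZ = 48.0° gives QZ at -154.30° from the x-axis; with |QZ| = 20.9, Z = (4.7015, -10.997). Then |AZ| = |Z − A| = 5.5710.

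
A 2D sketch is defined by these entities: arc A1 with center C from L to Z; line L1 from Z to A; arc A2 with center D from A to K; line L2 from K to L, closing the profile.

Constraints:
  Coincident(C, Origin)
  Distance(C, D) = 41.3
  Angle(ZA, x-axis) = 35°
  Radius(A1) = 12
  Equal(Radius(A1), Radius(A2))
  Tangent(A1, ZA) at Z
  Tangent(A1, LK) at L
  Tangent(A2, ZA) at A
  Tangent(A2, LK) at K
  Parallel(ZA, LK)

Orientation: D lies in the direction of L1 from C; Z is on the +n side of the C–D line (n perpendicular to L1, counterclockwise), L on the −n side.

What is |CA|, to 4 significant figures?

43.01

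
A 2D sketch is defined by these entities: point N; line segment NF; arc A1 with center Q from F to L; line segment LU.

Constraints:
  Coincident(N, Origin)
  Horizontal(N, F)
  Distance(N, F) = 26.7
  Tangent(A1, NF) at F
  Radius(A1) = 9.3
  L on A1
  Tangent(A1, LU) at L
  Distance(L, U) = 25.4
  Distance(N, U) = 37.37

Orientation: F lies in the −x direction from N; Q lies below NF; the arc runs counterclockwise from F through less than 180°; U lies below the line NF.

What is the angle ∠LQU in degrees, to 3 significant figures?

69.9°

Checks: |QL| = 9.300 ✓; ∠(QL, LU) = 90.00° ✓; |LU| = 25.40 ✓; |NU| = 37.37 ✓.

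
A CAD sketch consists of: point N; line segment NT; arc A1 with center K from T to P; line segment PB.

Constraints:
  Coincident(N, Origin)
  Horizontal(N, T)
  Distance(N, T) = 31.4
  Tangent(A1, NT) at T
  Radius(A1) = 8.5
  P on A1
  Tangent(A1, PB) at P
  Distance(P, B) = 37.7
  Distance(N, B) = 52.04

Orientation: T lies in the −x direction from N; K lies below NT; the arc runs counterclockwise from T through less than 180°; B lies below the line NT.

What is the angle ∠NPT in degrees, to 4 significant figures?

40.11°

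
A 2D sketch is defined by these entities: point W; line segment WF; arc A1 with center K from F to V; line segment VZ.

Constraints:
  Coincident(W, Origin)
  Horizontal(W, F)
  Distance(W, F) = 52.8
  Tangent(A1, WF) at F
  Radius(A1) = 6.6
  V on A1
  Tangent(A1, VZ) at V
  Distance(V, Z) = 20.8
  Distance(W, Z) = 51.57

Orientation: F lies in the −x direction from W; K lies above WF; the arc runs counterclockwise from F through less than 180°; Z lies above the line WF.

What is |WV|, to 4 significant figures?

46.61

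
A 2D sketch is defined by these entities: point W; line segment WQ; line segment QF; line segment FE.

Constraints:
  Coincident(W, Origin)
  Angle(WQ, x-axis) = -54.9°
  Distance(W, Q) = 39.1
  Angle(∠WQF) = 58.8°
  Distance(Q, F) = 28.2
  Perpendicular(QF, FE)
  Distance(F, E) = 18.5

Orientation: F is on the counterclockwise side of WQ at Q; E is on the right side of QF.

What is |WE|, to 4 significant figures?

52.55

∠WQF = 58.8°, so QF runs at -54.9° + (180° − 58.8°) = 66.30° from the x-axis; with |QF| = 28.2, F = Q + 28.2·(cos 66.30°, sin 66.30°) = (33.82, -6.168). The perpendicularity gives FE at right angles to QF; with |FE| = 18.5 on the right of QF, E = F + 18.5·(0.9157, -0.4019) = (50.76, -13.60). Then |WE| = |E − W| = 52.55.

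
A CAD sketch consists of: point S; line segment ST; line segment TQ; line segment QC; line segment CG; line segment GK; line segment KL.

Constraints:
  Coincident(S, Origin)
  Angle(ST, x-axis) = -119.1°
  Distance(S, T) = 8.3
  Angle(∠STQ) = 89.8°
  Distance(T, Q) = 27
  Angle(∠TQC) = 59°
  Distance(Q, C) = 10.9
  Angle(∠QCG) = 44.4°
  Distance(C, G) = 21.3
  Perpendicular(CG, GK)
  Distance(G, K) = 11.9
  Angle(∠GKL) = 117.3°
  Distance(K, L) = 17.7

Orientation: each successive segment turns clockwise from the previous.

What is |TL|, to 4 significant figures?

39.57

S is at the origin; ST runs at -119.1° with length 8.3, so T = (-4.037, -7.252). ∠STQ = 89.8° gives TQ at 150.7° from the x-axis; with |TQ| = 27.0, Q = (-27.58, 5.961). ∠TQC = 59.0° gives QC at 29.70° from the x-axis; with |QC| = 10.9, C = (-18.11, 11.36). ∠QCG = 44.4° gives CG at -105.9° from the x-axis; with |CG| = 21.3, G = (-23.95, -9.124). CG is perpendicular to GK, so GK runs at 164.1°; with |GK| = 11.9, K = (-35.39, -5.863). ∠GKL = 117.3° gives KL at 101.4° from the x-axis; with |KL| = 17.7, L = (-38.89, 11.49). Then |TL| = |L − T| = 39.57.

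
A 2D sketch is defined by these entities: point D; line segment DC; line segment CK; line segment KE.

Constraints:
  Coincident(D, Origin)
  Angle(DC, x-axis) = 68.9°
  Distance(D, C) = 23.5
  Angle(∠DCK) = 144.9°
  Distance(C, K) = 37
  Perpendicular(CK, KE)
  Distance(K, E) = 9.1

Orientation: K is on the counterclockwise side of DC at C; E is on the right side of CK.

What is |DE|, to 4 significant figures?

60.60

D is at the origin; DC runs at 68.9° with length 23.5, so C = 23.5·(cos 68.9°, sin 68.9°) = (8.460, 21.92). ∠DCK = 144.9°, so CK runs at 68.9° + (180° − 144.9°) = 104.0° from the x-axis; with |CK| = 37.0, K = C + 37.0·(cos 104.0°, sin 104.0°) = (-0.4912, 57.83). The perpendicularity gives KE at right angles to CK; with |KE| = 9.1 on the right of CK, E = K + 9.1·(0.9703, 0.2419) = (8.339, 60.03). Then |DE| = |E − D| = 60.60.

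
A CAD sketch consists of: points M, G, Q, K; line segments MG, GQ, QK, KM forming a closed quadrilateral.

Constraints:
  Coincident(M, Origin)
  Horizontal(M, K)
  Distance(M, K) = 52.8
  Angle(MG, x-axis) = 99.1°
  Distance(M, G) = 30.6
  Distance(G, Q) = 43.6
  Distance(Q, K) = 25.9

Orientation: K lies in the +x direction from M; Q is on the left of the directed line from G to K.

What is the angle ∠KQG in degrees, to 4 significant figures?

137.4°

Checks: |GQ| = 43.60 ✓; |QK| = 25.90 ✓.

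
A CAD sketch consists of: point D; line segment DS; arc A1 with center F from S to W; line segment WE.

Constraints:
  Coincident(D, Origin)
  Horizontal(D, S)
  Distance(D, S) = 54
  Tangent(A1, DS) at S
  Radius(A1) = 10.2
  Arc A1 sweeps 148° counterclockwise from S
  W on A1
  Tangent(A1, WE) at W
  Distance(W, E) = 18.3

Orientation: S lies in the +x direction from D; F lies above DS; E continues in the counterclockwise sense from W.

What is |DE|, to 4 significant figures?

52.35

On A1, S sits at bearing -90° from F; a 148° counterclockwise sweep puts W at bearing 58°, so W = F + 10.2·(cos 58°, sin 58°) = (59.41, 18.85). The tangent condition forces FW to be normal to WE, so WE runs along (−sin 58°, cos 58°); with |WE| = 18.3, E = (43.89, 28.55). Then |DE| = |E − D| = 52.35.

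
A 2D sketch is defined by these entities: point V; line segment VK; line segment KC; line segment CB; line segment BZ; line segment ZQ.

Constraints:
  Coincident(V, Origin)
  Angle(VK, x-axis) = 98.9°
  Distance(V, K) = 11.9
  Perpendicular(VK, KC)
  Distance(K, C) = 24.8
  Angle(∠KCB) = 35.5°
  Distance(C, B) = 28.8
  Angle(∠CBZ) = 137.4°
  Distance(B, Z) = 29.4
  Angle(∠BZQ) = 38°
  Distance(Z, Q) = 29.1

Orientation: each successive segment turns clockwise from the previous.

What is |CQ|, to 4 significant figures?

27.71

V is at the origin; VK runs at 98.9° with length 11.9, so K = (-1.841, 11.76). The perpendicularity gives KC at right angles to VK, so KC runs at 8.900°; with |KC| = 24.8, C = (22.66, 15.59). ∠KCB = 35.5° gives CB at -135.6° from the x-axis; with |CB| = 28.8, B = (2.084, -4.557). ∠CBZ = 137.4° gives BZ at -178.2° from the x-axis; with |BZ| = 29.4, Z = (-27.30, -5.480). ∠BZQ = 38.0° gives ZQ at 39.80° from the x-axis; with |ZQ| = 29.1, Q = (-4.945, 13.15). Then |CQ| = |Q − C| = 27.71.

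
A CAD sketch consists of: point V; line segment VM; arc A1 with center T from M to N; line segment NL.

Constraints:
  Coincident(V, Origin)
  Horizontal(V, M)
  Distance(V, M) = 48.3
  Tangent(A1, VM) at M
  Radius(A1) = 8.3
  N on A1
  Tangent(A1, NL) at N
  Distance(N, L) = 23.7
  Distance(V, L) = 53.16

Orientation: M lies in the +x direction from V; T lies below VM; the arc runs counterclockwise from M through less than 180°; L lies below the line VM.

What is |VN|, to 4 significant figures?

41.02

Checks: |TN| = 8.300 ✓; ∠(TN, NL) = 90.00° ✓; |NL| = 23.70 ✓; |VL| = 53.16 ✓.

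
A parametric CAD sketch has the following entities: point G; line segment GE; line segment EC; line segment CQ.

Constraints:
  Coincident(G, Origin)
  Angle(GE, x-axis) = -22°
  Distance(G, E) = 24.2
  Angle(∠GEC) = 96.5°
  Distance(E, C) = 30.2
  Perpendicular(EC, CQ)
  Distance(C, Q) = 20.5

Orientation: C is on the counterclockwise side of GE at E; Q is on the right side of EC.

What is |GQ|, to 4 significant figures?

55.40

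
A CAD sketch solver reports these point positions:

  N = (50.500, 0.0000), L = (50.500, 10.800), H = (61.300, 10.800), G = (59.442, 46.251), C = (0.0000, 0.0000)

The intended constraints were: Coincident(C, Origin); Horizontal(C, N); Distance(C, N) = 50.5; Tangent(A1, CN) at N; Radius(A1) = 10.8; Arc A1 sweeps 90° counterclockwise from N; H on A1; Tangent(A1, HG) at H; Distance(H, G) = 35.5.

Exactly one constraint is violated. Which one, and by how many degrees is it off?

Tangent(A1, HG) at H — off by 3.00°.

C = (0.00, 0.00) ✓; C.y = 0.00, N.y = 0.00 ✓; |CN| = 50.50 ✓; ∠(LN, NC) = 90.00° ✓; |LN| = 10.80 ✓; bearing(L→H) − bearing(L→N) = 90.00° ✓; |LH| = 10.80 ✓; ∠(LH, HG) = 87.00° ✗; |HG| = 35.50 ✓.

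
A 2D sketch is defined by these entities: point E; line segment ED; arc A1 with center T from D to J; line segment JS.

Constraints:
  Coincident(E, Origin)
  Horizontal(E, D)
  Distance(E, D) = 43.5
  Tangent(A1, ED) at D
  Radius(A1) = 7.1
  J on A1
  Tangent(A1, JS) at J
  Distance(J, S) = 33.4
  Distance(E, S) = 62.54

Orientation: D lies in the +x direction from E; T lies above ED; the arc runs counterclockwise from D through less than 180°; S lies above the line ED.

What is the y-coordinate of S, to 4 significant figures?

41.05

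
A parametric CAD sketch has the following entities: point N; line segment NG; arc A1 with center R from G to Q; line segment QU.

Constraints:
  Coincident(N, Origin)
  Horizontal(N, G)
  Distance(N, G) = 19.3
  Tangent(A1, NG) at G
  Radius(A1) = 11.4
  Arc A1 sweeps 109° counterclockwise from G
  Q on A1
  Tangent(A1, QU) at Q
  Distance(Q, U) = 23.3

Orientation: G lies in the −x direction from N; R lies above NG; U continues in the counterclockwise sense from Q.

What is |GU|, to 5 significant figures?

37.279

N is at the origin; NG is horizontal with |NG| = 19.3 and G on the −x side, so G = (-19.300, 0.0000). A1 meets NG tangentially, so RG is at right angles to NG, so R = G + (0, 11.4) = (-19.300, 11.400). On A1, G sits at bearing -90° from R; a 109° counterclockwise sweep puts Q at bearing 19°, so Q = R + 11.4·(cos 19°, sin 19°) = (-8.5211, 15.111). Since A1 is tangent to QU there, RQ ⟂ QU, so QU runs along (−sin 19°, cos 19°); with |QU| = 23.3, U = (-16.107, 37.142). Then |GU| = |U − G| = 37.279.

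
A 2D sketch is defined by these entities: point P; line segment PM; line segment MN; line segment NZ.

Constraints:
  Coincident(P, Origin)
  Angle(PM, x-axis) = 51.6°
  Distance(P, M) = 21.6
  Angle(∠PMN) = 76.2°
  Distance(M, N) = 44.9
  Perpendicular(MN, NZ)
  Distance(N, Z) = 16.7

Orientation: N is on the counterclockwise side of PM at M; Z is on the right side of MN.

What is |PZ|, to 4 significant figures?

54.77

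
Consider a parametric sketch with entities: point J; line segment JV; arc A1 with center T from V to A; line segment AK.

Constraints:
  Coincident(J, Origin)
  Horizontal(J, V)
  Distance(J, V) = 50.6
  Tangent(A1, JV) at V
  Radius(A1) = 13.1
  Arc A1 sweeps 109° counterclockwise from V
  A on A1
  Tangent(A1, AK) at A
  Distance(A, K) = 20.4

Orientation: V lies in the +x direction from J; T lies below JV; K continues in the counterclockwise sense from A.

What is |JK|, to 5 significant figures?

57.926

On A1, V sits at bearing 90° from T; a 109° counterclockwise sweep puts A at bearing 199°, so A = T + 13.1·(cos 199°, sin 199°) = (38.214, -17.365). A1 meets AK tangentially, so TA is at right angles to AK, so AK runs along (−sin 199°, cos 199°); with |AK| = 20.4, K = (44.855, -36.654). Then |JK| = |K − J| = 57.926.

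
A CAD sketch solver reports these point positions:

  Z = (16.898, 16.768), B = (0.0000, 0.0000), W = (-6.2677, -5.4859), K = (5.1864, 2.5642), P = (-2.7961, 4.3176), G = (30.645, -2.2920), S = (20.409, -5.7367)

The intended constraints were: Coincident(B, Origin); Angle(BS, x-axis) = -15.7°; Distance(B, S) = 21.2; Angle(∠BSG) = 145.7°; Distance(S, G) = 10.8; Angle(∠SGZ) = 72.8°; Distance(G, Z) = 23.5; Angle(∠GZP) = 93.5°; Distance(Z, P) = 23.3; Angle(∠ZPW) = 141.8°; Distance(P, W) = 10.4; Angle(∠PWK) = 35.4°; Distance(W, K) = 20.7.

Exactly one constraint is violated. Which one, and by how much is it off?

Distance(W, K) = 20.7 — off by 6.70.

B = (0.00, 0.00) ✓; BS at -15.70° ✓; |BS| = 21.20 ✓; ∠BSG = 145.7° ✓; |SG| = 10.80 ✓; ∠SGZ = 72.80° ✓; |GZ| = 23.50 ✓; ∠GZP = 93.50° ✓; |ZP| = 23.30 ✓; ∠ZPW = 141.8° ✓; |PW| = 10.40 ✓; ∠PWK = 35.40° ✓; |WK| = 14.00 ✗.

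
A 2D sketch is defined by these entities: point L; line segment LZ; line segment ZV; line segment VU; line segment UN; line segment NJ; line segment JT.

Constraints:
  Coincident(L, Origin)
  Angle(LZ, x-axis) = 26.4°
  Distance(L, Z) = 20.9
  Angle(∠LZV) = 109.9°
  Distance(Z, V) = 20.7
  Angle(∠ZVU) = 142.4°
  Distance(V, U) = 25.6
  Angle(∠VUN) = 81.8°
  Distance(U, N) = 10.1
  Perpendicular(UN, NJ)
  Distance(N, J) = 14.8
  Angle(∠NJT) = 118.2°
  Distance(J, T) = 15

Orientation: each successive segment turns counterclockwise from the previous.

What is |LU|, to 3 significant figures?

48.3

L is at the origin; LZ runs at 26.4° with length 20.9, so Z = (18.7, 9.29). ∠LZV = 109.9° gives ZV at 96.5° from the x-axis; with |ZV| = 20.7, V = (16.4, 29.9). ∠ZVU = 142.4° gives VU at 134° from the x-axis; with |VU| = 25.6, U = (-1.44, 48.2). Then |LU| = |U − L| = 48.3.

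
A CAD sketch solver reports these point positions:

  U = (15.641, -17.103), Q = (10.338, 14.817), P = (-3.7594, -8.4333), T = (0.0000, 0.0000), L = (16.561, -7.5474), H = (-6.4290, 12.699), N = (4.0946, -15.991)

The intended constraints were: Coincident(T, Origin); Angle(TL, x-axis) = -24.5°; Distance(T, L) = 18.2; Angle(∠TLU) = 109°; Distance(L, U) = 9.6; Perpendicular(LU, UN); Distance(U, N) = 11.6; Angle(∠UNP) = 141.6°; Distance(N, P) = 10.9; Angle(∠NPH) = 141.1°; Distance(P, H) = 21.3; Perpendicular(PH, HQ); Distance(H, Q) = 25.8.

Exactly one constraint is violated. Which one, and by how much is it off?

Distance(H, Q) = 25.8 — off by 8.90.

T = (0.00, 0.00) ✓; TL at -24.50° ✓; |TL| = 18.20 ✓; ∠TLU = 109.0° ✓; |LU| = 9.600 ✓; ∠(LU, UN) = 90.00° ✓; |UN| = 11.60 ✓; ∠UNP = 141.6° ✓; |NP| = 10.90 ✓; ∠NPH = 141.1° ✓; |PH| = 21.30 ✓; ∠(PH, HQ) = 90.00° ✓; |HQ| = 16.90 ✗.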